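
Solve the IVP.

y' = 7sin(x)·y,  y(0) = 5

General solution: y = Ce^(-7cos(x))
Applying IC y(0) = 5:
Particular solution: y = 5e^(7(1-cos(x)))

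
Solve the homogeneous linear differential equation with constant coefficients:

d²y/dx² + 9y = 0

Characteristic equation: r² + 9 = 0
Roots: r = ±3i (complex conjugates)
General solution: y = C₁cos(3x) + C₂sin(3x)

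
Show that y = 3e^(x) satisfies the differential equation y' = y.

Verification:
y = 3e^(x)
y' = 3e^(x)
y = 3e^(x)
y' = y ✓

Yes, it is a solution.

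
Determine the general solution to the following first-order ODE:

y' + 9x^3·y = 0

Using integrating factor method:

General solution: y = Ce^(-9x^4/4)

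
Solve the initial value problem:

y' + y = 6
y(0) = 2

General solution: y = 6 + Ce^(-x)
Applying y(0) = 2: C = 2 - 6 = -4
Particular solution: y = 6 - 4e^(-x)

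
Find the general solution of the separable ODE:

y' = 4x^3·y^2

Separating variables and integrating:
-1/y = x^4 + C

General solution: y^-1 = -x^4 + C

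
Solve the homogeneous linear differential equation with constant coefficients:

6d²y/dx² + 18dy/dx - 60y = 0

Characteristic equation: 6r² + 18r - 60 = 0
Divide by 6: r² + 3r - 10 = 0
Roots: r = 2, -5 (distinct real)
General solution: y = C₁e^(2x) + C₂e^(-5x)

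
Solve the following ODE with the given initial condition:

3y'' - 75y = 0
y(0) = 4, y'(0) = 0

General solution: y = C₁e^(5x) + C₂e^(-5x)
Applying ICs: C₁ = 2, C₂ = 2
Particular solution: y = 2e^(5x) + 2e^(-5x)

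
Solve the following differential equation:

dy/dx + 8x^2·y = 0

Using integrating factor method:

General solution: y = Ce^(-8x^3/3)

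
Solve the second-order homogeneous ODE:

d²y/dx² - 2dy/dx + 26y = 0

Characteristic equation: r² - 2r + 26 = 0
Roots: r = 1 ± 5i (complex conjugates)
General solution: y = e^x(C₁cos(5x) + C₂sin(5x))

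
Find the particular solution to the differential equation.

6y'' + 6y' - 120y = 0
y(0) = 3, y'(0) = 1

General solution: y = C₁e^(4x) + C₂e^(-5x)
Applying ICs: C₁ = 16/9, C₂ = 11/9
Particular solution: y = (16/9)e^(4x) + (11/9)e^(-5x)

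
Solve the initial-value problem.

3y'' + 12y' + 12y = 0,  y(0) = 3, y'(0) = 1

General solution: y = (C₁ + C₂x)e^(-2x)
Repeated root r = -2
Applying ICs: C₁ = 3, C₂ = 7
Particular solution: y = (3 + 7x)e^(-2x)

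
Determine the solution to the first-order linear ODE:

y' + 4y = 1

Using integrating factor method:

General solution: y = 1/4 + Ce^(-4x)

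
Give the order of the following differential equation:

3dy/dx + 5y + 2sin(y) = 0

The order is 1 (highest derivative is of order 1).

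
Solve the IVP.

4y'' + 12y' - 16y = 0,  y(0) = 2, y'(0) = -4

General solution: y = C₁e^x + C₂e^(-4x)
Applying ICs: C₁ = 4/5, C₂ = 6/5
Particular solution: y = (4/5)e^x + (6/5)e^(-4x)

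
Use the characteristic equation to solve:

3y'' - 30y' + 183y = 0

Characteristic equation: 3r² - 30r + 183 = 0
Divide by 3: r² - 10r + 61 = 0
Roots: r = 5 ± 6i (complex conjugates)
General solution: y = e^(5x)(C₁cos(6x) + C₂sin(6x))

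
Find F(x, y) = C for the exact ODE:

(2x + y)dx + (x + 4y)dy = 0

Verify exactness: ∂M/∂y = ∂N/∂x ✓
Find F(x,y) such that ∂F/∂x = M, ∂F/∂y = N
Solution: x² + xy + 2y² = C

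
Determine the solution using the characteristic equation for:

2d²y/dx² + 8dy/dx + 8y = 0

Characteristic equation: 2r² + 8r + 8 = 0
Divide by 2: r² + 4r + 4 = 0
Factored: (r + 2)² = 0
Repeated root: r = -2
General solution: y = (C₁ + C₂x)e^(-2x)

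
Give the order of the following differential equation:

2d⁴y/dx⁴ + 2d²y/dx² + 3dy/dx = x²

The order is 4 (highest derivative is of order 4).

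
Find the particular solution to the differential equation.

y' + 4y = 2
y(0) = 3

General solution: y = 1/2 + Ce^(-4x)
Applying y(0) = 3: C = 3 - 1/2 = 5/2
Particular solution: y = 1/2 + (5/2)e^(-4x)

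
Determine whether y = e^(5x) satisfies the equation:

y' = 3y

Verification:
y = e^(5x)
y' = 5e^(5x)
But 3y = 3e^(5x)
y' ≠ 3y — the derivative does not match

No, it is not a solution.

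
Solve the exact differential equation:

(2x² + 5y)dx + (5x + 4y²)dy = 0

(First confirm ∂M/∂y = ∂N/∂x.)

Verify exactness: ∂M/∂y = ∂N/∂x ✓
Find F(x,y) such that ∂F/∂x = M, ∂F/∂y = N
Solution: 2x³/3 + 5xy + 4y³/3 = C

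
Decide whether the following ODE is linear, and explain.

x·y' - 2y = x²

Linear (y and its derivatives appear to the first power only, no products of y terms)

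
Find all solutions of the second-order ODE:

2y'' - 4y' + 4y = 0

Characteristic equation: 2r² - 4r + 4 = 0
Divide by 2: r² - 2r + 2 = 0
Roots: r = 1 ± i (complex conjugates)
General solution: y = e^x(C₁cos(x) + C₂sin(x))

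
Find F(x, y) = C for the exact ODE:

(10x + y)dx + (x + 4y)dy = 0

Verify exactness: ∂M/∂y = ∂N/∂x ✓
Find F(x,y) such that ∂F/∂x = M, ∂F/∂y = N
Solution: 5x² + xy + 2y² = C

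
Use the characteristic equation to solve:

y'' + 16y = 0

Characteristic equation: r² + 16 = 0
Roots: r = ±4i (complex conjugates)
General solution: y = C₁cos(4x) + C₂sin(4x)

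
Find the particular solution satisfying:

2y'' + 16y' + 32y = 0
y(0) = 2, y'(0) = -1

General solution: y = (C₁ + C₂x)e^(-4x)
Repeated root r = -4
Applying ICs: C₁ = 2, C₂ = 7
Particular solution: y = (2 + 7x)e^(-4x)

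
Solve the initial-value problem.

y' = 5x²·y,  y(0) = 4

General solution: y = Ce^(5x³/3)
Applying IC y(0) = 4:
Particular solution: y = 4e^(5x³/3)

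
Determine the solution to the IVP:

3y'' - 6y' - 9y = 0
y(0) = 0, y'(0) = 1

General solution: y = C₁e^(3x) + C₂e^(-x)
Applying ICs: C₁ = 1/4, C₂ = -1/4
Particular solution: y = (1/4)e^(3x) - (1/4)e^(-x)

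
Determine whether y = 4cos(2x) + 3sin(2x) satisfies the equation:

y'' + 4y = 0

Verification:
y'' = -16cos(2x) - 12sin(2x)
y'' + 4y = 0 ✓

Yes, it is a solution.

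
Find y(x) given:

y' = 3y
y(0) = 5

General solution: y = Ce^(3x)
Applying IC y(0) = 5:
Particular solution: y = 5e^(3x)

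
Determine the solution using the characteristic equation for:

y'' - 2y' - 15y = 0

Characteristic equation: r² - 2r - 15 = 0
Roots: r = 5, -3 (distinct real)
General solution: y = C₁e^(5x) + C₂e^(-3x)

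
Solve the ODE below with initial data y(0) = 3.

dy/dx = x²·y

General solution: y = Ce^(x³/3)
Applying IC y(0) = 3:
Particular solution: y = 3e^(x³/3)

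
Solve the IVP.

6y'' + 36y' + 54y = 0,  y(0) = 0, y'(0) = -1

General solution: y = (C₁ + C₂x)e^(-3x)
Repeated root r = -3
Applying ICs: C₁ = 0, C₂ = -1
Particular solution: y = -xe^(-3x)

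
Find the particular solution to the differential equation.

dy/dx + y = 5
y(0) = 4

General solution: y = 5 + Ce^(-x)
Applying y(0) = 4: C = 4 - 5 = -1
Particular solution: y = 5 - e^(-x)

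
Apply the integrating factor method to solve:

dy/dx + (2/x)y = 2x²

Using integrating factor method:

General solution: y = (2/5)x^3 + Cx^(-2)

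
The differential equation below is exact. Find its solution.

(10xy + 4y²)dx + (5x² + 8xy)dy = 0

Verify exactness: ∂M/∂y = ∂N/∂x ✓
Find F(x,y) such that ∂F/∂x = M, ∂F/∂y = N
Solution: 5x²y + 4xy² = C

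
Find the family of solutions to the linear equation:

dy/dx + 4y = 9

Using integrating factor method:

General solution: y = 9/4 + Ce^(-4x)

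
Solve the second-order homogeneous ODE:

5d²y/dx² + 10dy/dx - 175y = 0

Characteristic equation: 5r² + 10r - 175 = 0
Divide by 5: r² + 2r - 35 = 0
Roots: r = 5, -7 (distinct real)
General solution: y = C₁e^(5x) + C₂e^(-7x)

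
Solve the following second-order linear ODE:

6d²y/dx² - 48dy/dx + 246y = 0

Characteristic equation: 6r² - 48r + 246 = 0
Divide by 6: r² - 8r + 41 = 0
Roots: r = 4 ± 5i (complex conjugates)
General solution: y = e^(4x)(C₁cos(5x) + C₂sin(5x))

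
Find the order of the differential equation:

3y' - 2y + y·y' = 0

The order is 1 (highest derivative is of order 1).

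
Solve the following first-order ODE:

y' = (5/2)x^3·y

Separating variables and integrating:
ln|y| = 5x^4/8 + C

General solution: y = Ce^(5x^4/8)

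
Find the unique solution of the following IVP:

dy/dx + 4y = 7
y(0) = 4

General solution: y = 7/4 + Ce^(-4x)
Applying y(0) = 4: C = 4 - 7/4 = 9/4
Particular solution: y = 7/4 + (9/4)e^(-4x)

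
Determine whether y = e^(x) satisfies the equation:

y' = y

Verification:
y = e^(x)
y' = e^(x)
y = e^(x)
y' = y ✓

Yes, it is a solution.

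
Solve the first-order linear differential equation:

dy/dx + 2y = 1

Using integrating factor method:

General solution: y = 1/2 + Ce^(-2x)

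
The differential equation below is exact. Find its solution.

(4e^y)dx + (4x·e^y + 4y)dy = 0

Verify exactness: ∂M/∂y = ∂N/∂x ✓
Find F(x,y) such that ∂F/∂x = M, ∂F/∂y = N
Solution: 4x·e^y + 2y² = C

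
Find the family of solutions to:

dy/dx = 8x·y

Separating variables and integrating:
ln|y| = 4x^2 + C

General solution: y = Ce^(4x^2)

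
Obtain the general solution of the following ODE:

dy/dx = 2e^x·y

Separating variables and integrating:
ln|y| = 2e^x + C

General solution: y = Ce^(2e^x)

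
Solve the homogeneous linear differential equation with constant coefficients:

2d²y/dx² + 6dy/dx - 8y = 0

Characteristic equation: 2r² + 6r - 8 = 0
Divide by 2: r² + 3r - 4 = 0
Roots: r = 1, -4 (distinct real)
General solution: y = C₁e^x + C₂e^(-4x)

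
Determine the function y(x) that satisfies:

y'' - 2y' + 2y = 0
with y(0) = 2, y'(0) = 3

General solution: y = e^x(C₁cos(x) + C₂sin(x))
Complex roots r = 1 ± i
Applying ICs: C₁ = 2, C₂ = 1
Particular solution: y = e^x(2cos(x) + sin(x))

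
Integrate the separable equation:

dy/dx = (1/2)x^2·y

Separating variables and integrating:
ln|y| = x^3/6 + C

General solution: y = Ce^(x^3/6)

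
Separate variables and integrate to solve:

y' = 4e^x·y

Separating variables and integrating:
ln|y| = 4e^x + C

General solution: y = Ce^(4e^x)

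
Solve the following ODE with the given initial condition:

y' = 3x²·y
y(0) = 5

General solution: y = Ce^(x³)
Applying IC y(0) = 5:
Particular solution: y = 5e^(x³)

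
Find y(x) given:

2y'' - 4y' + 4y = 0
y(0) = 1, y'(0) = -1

General solution: y = e^x(C₁cos(x) + C₂sin(x))
Complex roots r = 1 ± i
Applying ICs: C₁ = 1, C₂ = -2
Particular solution: y = e^x(cos(x) - 2sin(x))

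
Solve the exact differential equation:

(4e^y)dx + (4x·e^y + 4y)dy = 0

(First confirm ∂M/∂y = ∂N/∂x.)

Verify exactness: ∂M/∂y = ∂N/∂x ✓
Find F(x,y) such that ∂F/∂x = M, ∂F/∂y = N
Solution: 4x·e^y + 2y² = C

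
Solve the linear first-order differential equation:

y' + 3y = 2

Using integrating factor method:

General solution: y = 2/3 + Ce^(-3x)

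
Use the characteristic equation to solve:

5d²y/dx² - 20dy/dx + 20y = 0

Characteristic equation: 5r² - 20r + 20 = 0
Divide by 5: r² - 4r + 4 = 0
Factored: (r - 2)² = 0
Repeated root: r = 2
General solution: y = (C₁ + C₂x)e^(2x)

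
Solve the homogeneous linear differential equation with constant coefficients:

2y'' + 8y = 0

Characteristic equation: 2r² + 8 = 0
Divide by 2: r² + 4 = 0
Roots: r = ±2i (complex conjugates)
General solution: y = C₁cos(2x) + C₂sin(2x)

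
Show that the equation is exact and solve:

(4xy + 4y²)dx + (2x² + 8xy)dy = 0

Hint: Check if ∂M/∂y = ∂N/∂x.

Verify exactness: ∂M/∂y = ∂N/∂x ✓
Find F(x,y) such that ∂F/∂x = M, ∂F/∂y = N
Solution: 2x²y + 4xy² = C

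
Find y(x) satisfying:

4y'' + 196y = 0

Characteristic equation: 4r² + 196 = 0
Divide by 4: r² + 49 = 0
Roots: r = ±7i (complex conjugates)
General solution: y = C₁cos(7x) + C₂sin(7x)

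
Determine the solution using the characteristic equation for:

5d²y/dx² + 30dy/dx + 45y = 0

Characteristic equation: 5r² + 30r + 45 = 0
Divide by 5: r² + 6r + 9 = 0
Factored: (r + 3)² = 0
Repeated root: r = -3
General solution: y = (C₁ + C₂x)e^(-3x)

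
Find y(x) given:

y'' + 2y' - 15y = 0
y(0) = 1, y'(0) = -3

General solution: y = C₁e^(3x) + C₂e^(-5x)
Applying ICs: C₁ = 1/4, C₂ = 3/4
Particular solution: y = (1/4)e^(3x) + (3/4)e^(-5x)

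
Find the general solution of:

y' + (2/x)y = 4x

Using integrating factor method:

General solution: y = x^2 + Cx^(-2)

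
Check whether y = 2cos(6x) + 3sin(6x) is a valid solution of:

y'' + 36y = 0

Verification:
y'' = -72cos(6x) - 108sin(6x)
y'' + 36y = 0 ✓

Yes, it is a solution.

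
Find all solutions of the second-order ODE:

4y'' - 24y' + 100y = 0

Characteristic equation: 4r² - 24r + 100 = 0
Divide by 4: r² - 6r + 25 = 0
Roots: r = 3 ± 4i (complex conjugates)
General solution: y = e^(3x)(C₁cos(4x) + C₂sin(4x))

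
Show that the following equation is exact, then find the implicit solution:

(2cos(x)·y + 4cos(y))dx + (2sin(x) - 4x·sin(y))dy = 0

Verify exactness: ∂M/∂y = ∂N/∂x ✓
Find F(x,y) such that ∂F/∂x = M, ∂F/∂y = N
Solution: 2sin(x)·y + 4x·cos(y) = C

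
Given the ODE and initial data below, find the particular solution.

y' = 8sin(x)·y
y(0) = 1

General solution: y = Ce^(-8cos(x))
Applying IC y(0) = 1:
Particular solution: y = e^(8(1-cos(x)))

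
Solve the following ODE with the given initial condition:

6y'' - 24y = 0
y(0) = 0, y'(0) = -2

General solution: y = C₁e^(2x) + C₂e^(-2x)
Applying ICs: C₁ = -1/2, C₂ = 1/2
Particular solution: y = -(1/2)e^(2x) + (1/2)e^(-2x)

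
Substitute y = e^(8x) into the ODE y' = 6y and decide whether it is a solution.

Verification:
y = e^(8x)
y' = 8e^(8x)
But 6y = 6e^(8x)
y' ≠ 6y — the derivative does not match

No, it is not a solution.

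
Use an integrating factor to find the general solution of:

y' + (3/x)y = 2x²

Using integrating factor method:

General solution: y = (1/3)x^3 + Cx^(-3)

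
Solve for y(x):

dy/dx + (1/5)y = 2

Using integrating factor method:

General solution: y = 10 + Ce^(-x/5)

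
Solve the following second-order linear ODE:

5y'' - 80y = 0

Characteristic equation: 5r² - 80 = 0
Divide by 5: r² - 16 = 0
Roots: r = 4, -4 (distinct real)
General solution: y = C₁e^(4x) + C₂e^(-4x)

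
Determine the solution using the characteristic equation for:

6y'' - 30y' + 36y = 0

Characteristic equation: 6r² - 30r + 36 = 0
Divide by 6: r² - 5r + 6 = 0
Roots: r = 3, 2 (distinct real)
General solution: y = C₁e^(3x) + C₂e^(2x)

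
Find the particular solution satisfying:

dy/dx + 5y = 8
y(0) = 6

General solution: y = 8/5 + Ce^(-5x)
Applying y(0) = 6: C = 6 - 8/5 = 22/5
Particular solution: y = 8/5 + (22/5)e^(-5x)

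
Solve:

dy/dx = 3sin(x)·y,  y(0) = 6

General solution: y = Ce^(-3cos(x))
Applying IC y(0) = 6:
Particular solution: y = 6e^(3(1-cos(x)))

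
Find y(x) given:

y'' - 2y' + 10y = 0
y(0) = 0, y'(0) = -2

General solution: y = e^x(C₁cos(3x) + C₂sin(3x))
Complex roots r = 1 ± 3i
Applying ICs: C₁ = 0, C₂ = -2/3
Particular solution: y = e^x(-(2/3)sin(3x))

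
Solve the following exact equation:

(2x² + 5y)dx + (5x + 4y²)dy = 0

Verify exactness: ∂M/∂y = ∂N/∂x ✓
Find F(x,y) such that ∂F/∂x = M, ∂F/∂y = N
Solution: 2x³/3 + 5xy + 4y³/3 = C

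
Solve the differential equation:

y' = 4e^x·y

Separating variables and integrating:
ln|y| = 4e^x + C

General solution: y = Ce^(4e^x)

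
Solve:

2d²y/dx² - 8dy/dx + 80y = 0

Characteristic equation: 2r² - 8r + 80 = 0
Divide by 2: r² - 4r + 40 = 0
Roots: r = 2 ± 6i (complex conjugates)
General solution: y = e^(2x)(C₁cos(6x) + C₂sin(6x))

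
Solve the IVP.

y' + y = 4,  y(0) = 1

General solution: y = 4 + Ce^(-x)
Applying y(0) = 1: C = 1 - 4 = -3
Particular solution: y = 4 - 3e^(-x)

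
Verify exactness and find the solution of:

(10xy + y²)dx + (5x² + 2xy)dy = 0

Verify exactness: ∂M/∂y = ∂N/∂x ✓
Find F(x,y) such that ∂F/∂x = M, ∂F/∂y = N
Solution: 5x²y + xy² = C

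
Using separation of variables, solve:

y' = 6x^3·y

Separating variables and integrating:
ln|y| = 3x^4/2 + C

General solution: y = Ce^(3x^4/2)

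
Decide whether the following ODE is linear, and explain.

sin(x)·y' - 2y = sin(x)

Linear (y and its derivatives appear to the first power only, no products of y terms)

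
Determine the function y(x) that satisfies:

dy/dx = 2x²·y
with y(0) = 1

General solution: y = Ce^(2x³/3)
Applying IC y(0) = 1:
Particular solution: y = e^(2x³/3)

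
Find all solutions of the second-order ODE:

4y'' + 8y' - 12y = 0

Characteristic equation: 4r² + 8r - 12 = 0
Divide by 4: r² + 2r - 3 = 0
Roots: r = 1, -3 (distinct real)
General solution: y = C₁e^x + C₂e^(-3x)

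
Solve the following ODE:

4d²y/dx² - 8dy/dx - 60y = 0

Characteristic equation: 4r² - 8r - 60 = 0
Divide by 4: r² - 2r - 15 = 0
Roots: r = 5, -3 (distinct real)
General solution: y = C₁e^(5x) + C₂e^(-3x)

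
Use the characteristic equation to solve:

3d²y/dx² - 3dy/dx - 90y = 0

Characteristic equation: 3r² - 3r - 90 = 0
Divide by 3: r² - r - 30 = 0
Roots: r = 6, -5 (distinct real)
General solution: y = C₁e^(6x) + C₂e^(-5x)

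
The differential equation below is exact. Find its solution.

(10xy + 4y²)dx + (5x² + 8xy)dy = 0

Verify exactness: ∂M/∂y = ∂N/∂x ✓
Find F(x,y) such that ∂F/∂x = M, ∂F/∂y = N
Solution: 5x²y + 4xy² = C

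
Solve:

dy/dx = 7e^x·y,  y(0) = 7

General solution: y = Ce^(7e^x)
Applying IC y(0) = 7:
Particular solution: y = 7e^(7(e^x - 1))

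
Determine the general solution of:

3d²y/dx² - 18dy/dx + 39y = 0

Characteristic equation: 3r² - 18r + 39 = 0
Divide by 3: r² - 6r + 13 = 0
Roots: r = 3 ± 2i (complex conjugates)
General solution: y = e^(3x)(C₁cos(2x) + C₂sin(2x))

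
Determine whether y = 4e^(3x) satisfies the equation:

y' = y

Verification:
y = 4e^(3x)
y' = 12e^(3x)
But y = 4e^(3x)
y' ≠ y — the derivative does not match

No, it is not a solution.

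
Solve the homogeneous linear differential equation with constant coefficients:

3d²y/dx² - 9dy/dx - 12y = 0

Characteristic equation: 3r² - 9r - 12 = 0
Divide by 3: r² - 3r - 4 = 0
Roots: r = 4, -1 (distinct real)
General solution: y = C₁e^(4x) + C₂e^(-x)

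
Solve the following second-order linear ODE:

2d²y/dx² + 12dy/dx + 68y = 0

Characteristic equation: 2r² + 12r + 68 = 0
Divide by 2: r² + 6r + 34 = 0
Roots: r = -3 ± 5i (complex conjugates)
General solution: y = e^(-3x)(C₁cos(5x) + C₂sin(5x))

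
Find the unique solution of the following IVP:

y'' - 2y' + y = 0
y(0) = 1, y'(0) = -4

General solution: y = (C₁ + C₂x)e^x
Repeated root r = 1
Applying ICs: C₁ = 1, C₂ = -5
Particular solution: y = (1 - 5x)e^x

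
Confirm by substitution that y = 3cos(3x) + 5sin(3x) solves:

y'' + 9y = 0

Verification:
y'' = -27cos(3x) - 45sin(3x)
y'' + 9y = 0 ✓

Yes, it is a solution.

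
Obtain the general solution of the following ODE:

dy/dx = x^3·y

Separating variables and integrating:
ln|y| = x^4/4 + C

General solution: y = Ce^(x^4/4)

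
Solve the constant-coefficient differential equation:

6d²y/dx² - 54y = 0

Characteristic equation: 6r² - 54 = 0
Divide by 6: r² - 9 = 0
Roots: r = 3, -3 (distinct real)
General solution: y = C₁e^(3x) + C₂e^(-3x)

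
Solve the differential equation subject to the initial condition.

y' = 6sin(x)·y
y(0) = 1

General solution: y = Ce^(-6cos(x))
Applying IC y(0) = 1:
Particular solution: y = e^(6(1-cos(x)))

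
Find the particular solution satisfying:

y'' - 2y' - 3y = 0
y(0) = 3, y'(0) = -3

General solution: y = C₁e^(3x) + C₂e^(-x)
Applying ICs: C₁ = 0, C₂ = 3
Particular solution: y = 3e^(-x)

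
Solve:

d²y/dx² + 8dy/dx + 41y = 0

Characteristic equation: r² + 8r + 41 = 0
Roots: r = -4 ± 5i (complex conjugates)
General solution: y = e^(-4x)(C₁cos(5x) + C₂sin(5x))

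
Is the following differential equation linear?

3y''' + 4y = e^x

Yes. Linear (y and its derivatives appear to the first power only, no products of y terms)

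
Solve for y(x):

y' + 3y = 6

Using integrating factor method:

General solution: y = 2 + Ce^(-3x)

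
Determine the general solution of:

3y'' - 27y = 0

Characteristic equation: 3r² - 27 = 0
Divide by 3: r² - 9 = 0
Roots: r = 3, -3 (distinct real)
General solution: y = C₁e^(3x) + C₂e^(-3x)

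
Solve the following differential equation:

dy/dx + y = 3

Using integrating factor method:

General solution: y = 3 + Ce^(-x)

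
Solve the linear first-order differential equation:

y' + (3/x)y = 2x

Using integrating factor method:

General solution: y = (2/5)x^2 + Cx^(-3)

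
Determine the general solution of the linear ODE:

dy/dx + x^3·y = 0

Using integrating factor method:

General solution: y = Ce^(-x^4/4)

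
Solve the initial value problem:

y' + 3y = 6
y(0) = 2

General solution: y = 2 + Ce^(-3x)
Applying y(0) = 2: C = 2 - 2 = 0
Particular solution: y = 2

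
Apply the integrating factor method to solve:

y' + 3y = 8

Using integrating factor method:

General solution: y = 8/3 + Ce^(-3x)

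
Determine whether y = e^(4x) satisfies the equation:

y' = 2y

Verification:
y = e^(4x)
y' = 4e^(4x)
But 2y = 2e^(4x)
y' ≠ 2y — the derivative does not match

No, it is not a solution.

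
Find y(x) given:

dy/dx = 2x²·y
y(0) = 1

General solution: y = Ce^(2x³/3)
Applying IC y(0) = 1:
Particular solution: y = e^(2x³/3)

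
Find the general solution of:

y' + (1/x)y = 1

Using integrating factor method:

General solution: y = (1/2)x + C/x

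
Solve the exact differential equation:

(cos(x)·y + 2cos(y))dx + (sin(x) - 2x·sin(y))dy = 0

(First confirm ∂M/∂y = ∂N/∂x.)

Verify exactness: ∂M/∂y = ∂N/∂x ✓
Find F(x,y) such that ∂F/∂x = M, ∂F/∂y = N
Solution: sin(x)·y + 2x·cos(y) = C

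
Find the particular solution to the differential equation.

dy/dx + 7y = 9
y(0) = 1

General solution: y = 9/7 + Ce^(-7x)
Applying y(0) = 1: C = 1 - 9/7 = -2/7
Particular solution: y = 9/7 - (2/7)e^(-7x)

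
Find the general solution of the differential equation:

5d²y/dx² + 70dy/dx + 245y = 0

Characteristic equation: 5r² + 70r + 245 = 0
Divide by 5: r² + 14r + 49 = 0
Factored: (r + 7)² = 0
Repeated root: r = -7
General solution: y = (C₁ + C₂x)e^(-7x)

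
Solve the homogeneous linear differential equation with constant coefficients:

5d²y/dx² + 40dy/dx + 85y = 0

Characteristic equation: 5r² + 40r + 85 = 0
Divide by 5: r² + 8r + 17 = 0
Roots: r = -4 ± i (complex conjugates)
General solution: y = e^(-4x)(C₁cos(x) + C₂sin(x))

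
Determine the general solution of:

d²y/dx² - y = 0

Characteristic equation: r² - 1 = 0
Roots: r = 1, -1 (distinct real)
General solution: y = C₁e^x + C₂e^(-x)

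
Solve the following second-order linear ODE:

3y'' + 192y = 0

Characteristic equation: 3r² + 192 = 0
Divide by 3: r² + 64 = 0
Roots: r = ±8i (complex conjugates)
General solution: y = C₁cos(8x) + C₂sin(8x)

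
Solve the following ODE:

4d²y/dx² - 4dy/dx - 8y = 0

Characteristic equation: 4r² - 4r - 8 = 0
Divide by 4: r² - r - 2 = 0
Roots: r = 2, -1 (distinct real)
General solution: y = C₁e^(2x) + C₂e^(-x)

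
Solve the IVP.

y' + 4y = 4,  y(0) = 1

General solution: y = 1 + Ce^(-4x)
Applying y(0) = 1: C = 1 - 1 = 0
Particular solution: y = 1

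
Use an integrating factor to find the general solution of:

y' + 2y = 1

Using integrating factor method:

General solution: y = 1/2 + Ce^(-2x)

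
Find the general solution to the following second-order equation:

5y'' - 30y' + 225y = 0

Characteristic equation: 5r² - 30r + 225 = 0
Divide by 5: r² - 6r + 45 = 0
Roots: r = 3 ± 6i (complex conjugates)
General solution: y = e^(3x)(C₁cos(6x) + C₂sin(6x))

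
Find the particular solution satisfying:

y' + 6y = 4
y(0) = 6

General solution: y = 2/3 + Ce^(-6x)
Applying y(0) = 6: C = 6 - 2/3 = 16/3
Particular solution: y = 2/3 + (16/3)e^(-6x)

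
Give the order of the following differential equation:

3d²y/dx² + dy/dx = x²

The order is 2 (highest derivative is of order 2).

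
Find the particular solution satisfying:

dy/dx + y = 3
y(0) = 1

General solution: y = 3 + Ce^(-x)
Applying y(0) = 1: C = 1 - 3 = -2
Particular solution: y = 3 - 2e^(-x)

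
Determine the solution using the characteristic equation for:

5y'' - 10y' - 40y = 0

Characteristic equation: 5r² - 10r - 40 = 0
Divide by 5: r² - 2r - 8 = 0
Roots: r = 4, -2 (distinct real)
General solution: y = C₁e^(4x) + C₂e^(-2x)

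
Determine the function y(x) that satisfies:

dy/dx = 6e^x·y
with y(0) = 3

General solution: y = Ce^(6e^x)
Applying IC y(0) = 3:
Particular solution: y = 3e^(6(e^x - 1))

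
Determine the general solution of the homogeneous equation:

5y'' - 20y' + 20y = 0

Characteristic equation: 5r² - 20r + 20 = 0
Divide by 5: r² - 4r + 4 = 0
Factored: (r - 2)² = 0
Repeated root: r = 2
General solution: y = (C₁ + C₂x)e^(2x)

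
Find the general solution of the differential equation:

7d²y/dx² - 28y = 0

Characteristic equation: 7r² - 28 = 0
Divide by 7: r² - 4 = 0
Roots: r = 2, -2 (distinct real)
General solution: y = C₁e^(2x) + C₂e^(-2x)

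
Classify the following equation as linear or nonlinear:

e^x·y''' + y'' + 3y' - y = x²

Linear (y and its derivatives appear to the first power only, no products of y terms)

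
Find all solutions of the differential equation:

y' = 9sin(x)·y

Separating variables and integrating:
ln|y| = -9cos(x) + C

General solution: y = Ce^(-9cos(x))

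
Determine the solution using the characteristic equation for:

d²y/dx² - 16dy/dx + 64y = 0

Characteristic equation: r² - 16r + 64 = 0
Factored: (r - 8)² = 0
Repeated root: r = 8
General solution: y = (C₁ + C₂x)e^(8x)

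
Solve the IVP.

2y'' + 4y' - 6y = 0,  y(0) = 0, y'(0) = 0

General solution: y = C₁e^x + C₂e^(-3x)
Applying ICs: C₁ = 0, C₂ = 0
Particular solution: y = 0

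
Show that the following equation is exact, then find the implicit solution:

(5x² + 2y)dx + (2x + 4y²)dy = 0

Verify exactness: ∂M/∂y = ∂N/∂x ✓
Find F(x,y) such that ∂F/∂x = M, ∂F/∂y = N
Solution: 5x³/3 + 2xy + 4y³/3 = C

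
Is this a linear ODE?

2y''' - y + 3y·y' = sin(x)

No. Nonlinear (product y·y')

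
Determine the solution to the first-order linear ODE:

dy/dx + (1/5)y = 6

Using integrating factor method:

General solution: y = 30 + Ce^(-x/5)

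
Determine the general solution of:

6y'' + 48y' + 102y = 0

Characteristic equation: 6r² + 48r + 102 = 0
Divide by 6: r² + 8r + 17 = 0
Roots: r = -4 ± i (complex conjugates)
General solution: y = e^(-4x)(C₁cos(x) + C₂sin(x))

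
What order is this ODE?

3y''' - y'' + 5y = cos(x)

The order is 3 (highest derivative is of order 3).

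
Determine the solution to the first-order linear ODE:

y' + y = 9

Using integrating factor method:

General solution: y = 9 + Ce^(-x)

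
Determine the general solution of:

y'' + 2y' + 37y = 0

Characteristic equation: r² + 2r + 37 = 0
Roots: r = -1 ± 6i (complex conjugates)
General solution: y = e^(-x)(C₁cos(6x) + C₂sin(6x))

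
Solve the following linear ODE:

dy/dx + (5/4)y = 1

Using integrating factor method:

General solution: y = 4/5 + Ce^(-5x/4)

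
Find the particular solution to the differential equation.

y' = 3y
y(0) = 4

General solution: y = Ce^(3x)
Applying IC y(0) = 4:
Particular solution: y = 4e^(3x)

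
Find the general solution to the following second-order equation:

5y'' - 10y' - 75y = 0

Characteristic equation: 5r² - 10r - 75 = 0
Divide by 5: r² - 2r - 15 = 0
Roots: r = 5, -3 (distinct real)
General solution: y = C₁e^(5x) + C₂e^(-3x)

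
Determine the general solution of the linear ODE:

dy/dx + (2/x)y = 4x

Using integrating factor method:

General solution: y = x^2 + Cx^(-2)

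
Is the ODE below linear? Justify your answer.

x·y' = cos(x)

Yes. Linear (y and its derivatives appear to the first power only, no products of y terms)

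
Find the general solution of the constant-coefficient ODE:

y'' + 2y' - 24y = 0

Characteristic equation: r² + 2r - 24 = 0
Roots: r = 4, -6 (distinct real)
General solution: y = C₁e^(4x) + C₂e^(-6x)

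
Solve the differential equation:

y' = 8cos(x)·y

Separating variables and integrating:
ln|y| = 8sin(x) + C

General solution: y = Ce^(8sin(x))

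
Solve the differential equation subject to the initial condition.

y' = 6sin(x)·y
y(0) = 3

General solution: y = Ce^(-6cos(x))
Applying IC y(0) = 3:
Particular solution: y = 3e^(6(1-cos(x)))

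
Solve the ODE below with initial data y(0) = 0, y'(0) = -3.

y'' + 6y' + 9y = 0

General solution: y = (C₁ + C₂x)e^(-3x)
Repeated root r = -3
Applying ICs: C₁ = 0, C₂ = -3
Particular solution: y = -3xe^(-3x)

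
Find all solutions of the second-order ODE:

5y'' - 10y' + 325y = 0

Characteristic equation: 5r² - 10r + 325 = 0
Divide by 5: r² - 2r + 65 = 0
Roots: r = 1 ± 8i (complex conjugates)
General solution: y = e^x(C₁cos(8x) + C₂sin(8x))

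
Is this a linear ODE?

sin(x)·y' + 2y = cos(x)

Yes. Linear (y and its derivatives appear to the first power only, no products of y terms)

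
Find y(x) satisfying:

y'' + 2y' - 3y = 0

Characteristic equation: r² + 2r - 3 = 0
Roots: r = 1, -3 (distinct real)
General solution: y = C₁e^x + C₂e^(-3x)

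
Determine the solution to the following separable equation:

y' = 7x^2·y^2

Separating variables and integrating:
-1/y = 7x^3/3 + C

General solution: y^-1 = (-7/3)x^3 + C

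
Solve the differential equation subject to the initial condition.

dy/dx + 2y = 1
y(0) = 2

General solution: y = 1/2 + Ce^(-2x)
Applying y(0) = 2: C = 2 - 1/2 = 3/2
Particular solution: y = 1/2 + (3/2)e^(-2x)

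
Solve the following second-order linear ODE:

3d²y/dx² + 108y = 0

Characteristic equation: 3r² + 108 = 0
Divide by 3: r² + 36 = 0
Roots: r = ±6i (complex conjugates)
General solution: y = C₁cos(6x) + C₂sin(6x)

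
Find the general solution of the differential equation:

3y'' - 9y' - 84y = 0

Characteristic equation: 3r² - 9r - 84 = 0
Divide by 3: r² - 3r - 28 = 0
Roots: r = 7, -4 (distinct real)
General solution: y = C₁e^(7x) + C₂e^(-4x)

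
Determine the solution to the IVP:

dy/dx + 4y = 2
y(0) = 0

General solution: y = 1/2 + Ce^(-4x)
Applying y(0) = 0: C = 0 - 1/2 = -1/2
Particular solution: y = 1/2 - (1/2)e^(-4x)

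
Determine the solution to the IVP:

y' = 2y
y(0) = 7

General solution: y = Ce^(2x)
Applying IC y(0) = 7:
Particular solution: y = 7e^(2x)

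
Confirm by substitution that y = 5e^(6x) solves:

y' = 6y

Verification:
y = 5e^(6x)
y' = 30e^(6x)
6y = 30e^(6x)
y' = 6y ✓

Yes, it is a solution.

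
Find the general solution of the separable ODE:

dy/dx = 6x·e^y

Separating variables and integrating:
-e^(-y) = 3x² + C

General solution: y = -ln(C - 3x²)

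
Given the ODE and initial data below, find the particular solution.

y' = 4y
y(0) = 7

General solution: y = Ce^(4x)
Applying IC y(0) = 7:
Particular solution: y = 7e^(4x)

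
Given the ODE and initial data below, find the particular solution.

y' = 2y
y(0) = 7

General solution: y = Ce^(2x)
Applying IC y(0) = 7:
Particular solution: y = 7e^(2x)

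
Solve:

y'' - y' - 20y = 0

Characteristic equation: r² - r - 20 = 0
Roots: r = 5, -4 (distinct real)
General solution: y = C₁e^(5x) + C₂e^(-4x)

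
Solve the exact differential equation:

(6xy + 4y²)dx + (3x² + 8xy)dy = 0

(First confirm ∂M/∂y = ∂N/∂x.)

Verify exactness: ∂M/∂y = ∂N/∂x ✓
Find F(x,y) such that ∂F/∂x = M, ∂F/∂y = N
Solution: 3x²y + 4xy² = C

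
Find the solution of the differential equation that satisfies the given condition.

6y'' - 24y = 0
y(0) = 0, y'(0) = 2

General solution: y = C₁e^(2x) + C₂e^(-2x)
Applying ICs: C₁ = 1/2, C₂ = -1/2
Particular solution: y = (1/2)e^(2x) - (1/2)e^(-2x)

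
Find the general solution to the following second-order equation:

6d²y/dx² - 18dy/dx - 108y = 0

Characteristic equation: 6r² - 18r - 108 = 0
Divide by 6: r² - 3r - 18 = 0
Roots: r = 6, -3 (distinct real)
General solution: y = C₁e^(6x) + C₂e^(-3x)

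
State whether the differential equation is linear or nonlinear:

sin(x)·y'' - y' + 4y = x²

Linear (y and its derivatives appear to the first power only, no products of y terms)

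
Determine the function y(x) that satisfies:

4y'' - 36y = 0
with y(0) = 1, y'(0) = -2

General solution: y = C₁e^(3x) + C₂e^(-3x)
Applying ICs: C₁ = 1/6, C₂ = 5/6
Particular solution: y = (1/6)e^(3x) + (5/6)e^(-3x)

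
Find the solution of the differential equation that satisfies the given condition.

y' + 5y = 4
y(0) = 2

General solution: y = 4/5 + Ce^(-5x)
Applying y(0) = 2: C = 2 - 4/5 = 6/5
Particular solution: y = 4/5 + (6/5)e^(-5x)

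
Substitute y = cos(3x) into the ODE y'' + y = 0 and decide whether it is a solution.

Verification:
y'' = -9cos(3x)
y'' + y ≠ 0 (frequency mismatch: got 9 instead of 1)

No, it is not a solution.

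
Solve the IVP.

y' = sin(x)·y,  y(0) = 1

General solution: y = Ce^(-cos(x))
Applying IC y(0) = 1:
Particular solution: y = e^(1-cos(x))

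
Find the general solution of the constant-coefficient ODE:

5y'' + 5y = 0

Characteristic equation: 5r² + 5 = 0
Divide by 5: r² + 1 = 0
Roots: r = ±i (complex conjugates)
General solution: y = C₁cos(x) + C₂sin(x)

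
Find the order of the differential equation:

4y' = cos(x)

The order is 1 (highest derivative is of order 1).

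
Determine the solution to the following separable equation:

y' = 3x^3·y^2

Separating variables and integrating:
-1/y = 3x^4/4 + C

General solution: y^-1 = (-3/4)x^4 + C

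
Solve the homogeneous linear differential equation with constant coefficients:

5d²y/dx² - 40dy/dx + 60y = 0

Characteristic equation: 5r² - 40r + 60 = 0
Divide by 5: r² - 8r + 12 = 0
Roots: r = 2, 6 (distinct real)
General solution: y = C₁e^(2x) + C₂e^(6x)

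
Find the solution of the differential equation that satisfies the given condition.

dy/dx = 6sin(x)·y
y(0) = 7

General solution: y = Ce^(-6cos(x))
Applying IC y(0) = 7:
Particular solution: y = 7e^(6(1-cos(x)))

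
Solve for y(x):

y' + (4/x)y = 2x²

Using integrating factor method:

General solution: y = (2/7)x^3 + Cx^(-4)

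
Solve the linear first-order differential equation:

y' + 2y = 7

Using integrating factor method:

General solution: y = 7/2 + Ce^(-2x)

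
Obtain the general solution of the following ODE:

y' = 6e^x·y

Separating variables and integrating:
ln|y| = 6e^x + C

General solution: y = Ce^(6e^x)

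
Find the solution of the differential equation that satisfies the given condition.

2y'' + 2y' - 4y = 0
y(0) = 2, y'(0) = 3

General solution: y = C₁e^x + C₂e^(-2x)
Applying ICs: C₁ = 7/3, C₂ = -1/3
Particular solution: y = (7/3)e^x - (1/3)e^(-2x)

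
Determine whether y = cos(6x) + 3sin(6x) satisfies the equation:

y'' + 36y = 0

Verification:
y'' = -36cos(6x) - 108sin(6x)
y'' + 36y = 0 ✓

Yes, it is a solution.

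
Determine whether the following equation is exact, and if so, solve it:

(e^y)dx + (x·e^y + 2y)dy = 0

Verify exactness: ∂M/∂y = ∂N/∂x ✓
Find F(x,y) such that ∂F/∂x = M, ∂F/∂y = N
Solution: x·e^y + y² = C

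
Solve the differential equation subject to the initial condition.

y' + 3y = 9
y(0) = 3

General solution: y = 3 + Ce^(-3x)
Applying y(0) = 3: C = 3 - 3 = 0
Particular solution: y = 3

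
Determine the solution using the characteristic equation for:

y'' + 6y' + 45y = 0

Characteristic equation: r² + 6r + 45 = 0
Roots: r = -3 ± 6i (complex conjugates)
General solution: y = e^(-3x)(C₁cos(6x) + C₂sin(6x))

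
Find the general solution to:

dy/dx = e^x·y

Separating variables and integrating:
ln|y| = e^x + C

General solution: y = Ce^(e^x)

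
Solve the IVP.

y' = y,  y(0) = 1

General solution: y = Ce^x
Applying IC y(0) = 1:
Particular solution: y = e^x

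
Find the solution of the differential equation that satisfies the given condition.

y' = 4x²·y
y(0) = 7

General solution: y = Ce^(4x³/3)
Applying IC y(0) = 7:
Particular solution: y = 7e^(4x³/3)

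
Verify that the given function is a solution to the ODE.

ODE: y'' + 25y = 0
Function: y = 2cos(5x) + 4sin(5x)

Verification:
y'' = -50cos(5x) - 100sin(5x)
y'' + 25y = 0 ✓

Yes, it is a solution.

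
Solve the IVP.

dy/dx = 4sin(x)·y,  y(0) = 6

General solution: y = Ce^(-4cos(x))
Applying IC y(0) = 6:
Particular solution: y = 6e^(4(1-cos(x)))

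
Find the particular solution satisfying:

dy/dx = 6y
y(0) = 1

General solution: y = Ce^(6x)
Applying IC y(0) = 1:
Particular solution: y = e^(6x)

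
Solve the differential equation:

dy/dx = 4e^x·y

Separating variables and integrating:
ln|y| = 4e^x + C

General solution: y = Ce^(4e^x)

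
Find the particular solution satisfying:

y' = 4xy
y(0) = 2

General solution: y = Ce^(2x²)
Applying IC y(0) = 2:
Particular solution: y = 2e^(2x²)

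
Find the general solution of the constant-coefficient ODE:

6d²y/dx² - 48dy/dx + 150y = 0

Characteristic equation: 6r² - 48r + 150 = 0
Divide by 6: r² - 8r + 25 = 0
Roots: r = 4 ± 3i (complex conjugates)
General solution: y = e^(4x)(C₁cos(3x) + C₂sin(3x))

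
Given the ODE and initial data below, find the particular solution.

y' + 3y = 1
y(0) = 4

General solution: y = 1/3 + Ce^(-3x)
Applying y(0) = 4: C = 4 - 1/3 = 11/3
Particular solution: y = 1/3 + (11/3)e^(-3x)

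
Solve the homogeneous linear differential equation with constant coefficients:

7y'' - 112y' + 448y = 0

Characteristic equation: 7r² - 112r + 448 = 0
Divide by 7: r² - 16r + 64 = 0
Factored: (r - 8)² = 0
Repeated root: r = 8
General solution: y = (C₁ + C₂x)e^(8x)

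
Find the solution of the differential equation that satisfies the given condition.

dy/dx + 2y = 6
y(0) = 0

General solution: y = 3 + Ce^(-2x)
Applying y(0) = 0: C = 0 - 3 = -3
Particular solution: y = 3 - 3e^(-2x)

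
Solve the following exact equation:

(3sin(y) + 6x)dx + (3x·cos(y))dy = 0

Verify exactness: ∂M/∂y = ∂N/∂x ✓
Find F(x,y) such that ∂F/∂x = M, ∂F/∂y = N
Solution: 3x·sin(y) + 3x² = C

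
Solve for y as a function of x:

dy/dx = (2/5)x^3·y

Separating variables and integrating:
ln|y| = x^4/10 + C

General solution: y = Ce^(x^4/10)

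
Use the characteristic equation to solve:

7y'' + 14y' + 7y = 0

Characteristic equation: 7r² + 14r + 7 = 0
Divide by 7: r² + 2r + 1 = 0
Factored: (r + 1)² = 0
Repeated root: r = -1
General solution: y = (C₁ + C₂x)e^(-x)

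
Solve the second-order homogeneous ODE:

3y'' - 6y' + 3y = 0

Characteristic equation: 3r² - 6r + 3 = 0
Divide by 3: r² - 2r + 1 = 0
Factored: (r - 1)² = 0
Repeated root: r = 1
General solution: y = (C₁ + C₂x)e^x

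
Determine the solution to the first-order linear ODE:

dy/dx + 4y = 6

Using integrating factor method:

General solution: y = 3/2 + Ce^(-4x)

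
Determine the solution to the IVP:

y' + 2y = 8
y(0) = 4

General solution: y = 4 + Ce^(-2x)
Applying y(0) = 4: C = 4 - 4 = 0
Particular solution: y = 4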